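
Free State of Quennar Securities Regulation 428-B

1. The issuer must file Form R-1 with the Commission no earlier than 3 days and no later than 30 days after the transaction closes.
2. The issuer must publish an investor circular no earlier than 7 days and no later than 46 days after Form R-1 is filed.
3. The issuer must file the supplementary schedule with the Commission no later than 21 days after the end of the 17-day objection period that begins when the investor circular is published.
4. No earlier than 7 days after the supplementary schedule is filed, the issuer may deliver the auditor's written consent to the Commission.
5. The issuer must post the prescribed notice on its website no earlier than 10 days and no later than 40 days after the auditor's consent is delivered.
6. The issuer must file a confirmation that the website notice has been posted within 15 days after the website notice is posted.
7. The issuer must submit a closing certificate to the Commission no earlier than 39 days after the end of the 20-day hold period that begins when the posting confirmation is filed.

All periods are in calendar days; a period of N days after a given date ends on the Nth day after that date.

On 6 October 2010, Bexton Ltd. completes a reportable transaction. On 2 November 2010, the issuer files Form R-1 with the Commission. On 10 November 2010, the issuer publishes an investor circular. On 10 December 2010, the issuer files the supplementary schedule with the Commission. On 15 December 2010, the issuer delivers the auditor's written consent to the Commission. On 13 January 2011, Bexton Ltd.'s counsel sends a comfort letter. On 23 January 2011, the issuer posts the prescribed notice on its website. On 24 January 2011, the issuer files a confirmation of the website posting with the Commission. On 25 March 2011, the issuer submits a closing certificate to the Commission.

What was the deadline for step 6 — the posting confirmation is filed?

Step 6 runs from 23 January 2011, when the website notice is posted. 15 days after 23 January 2011 is 7 February 2011.

7 February 2011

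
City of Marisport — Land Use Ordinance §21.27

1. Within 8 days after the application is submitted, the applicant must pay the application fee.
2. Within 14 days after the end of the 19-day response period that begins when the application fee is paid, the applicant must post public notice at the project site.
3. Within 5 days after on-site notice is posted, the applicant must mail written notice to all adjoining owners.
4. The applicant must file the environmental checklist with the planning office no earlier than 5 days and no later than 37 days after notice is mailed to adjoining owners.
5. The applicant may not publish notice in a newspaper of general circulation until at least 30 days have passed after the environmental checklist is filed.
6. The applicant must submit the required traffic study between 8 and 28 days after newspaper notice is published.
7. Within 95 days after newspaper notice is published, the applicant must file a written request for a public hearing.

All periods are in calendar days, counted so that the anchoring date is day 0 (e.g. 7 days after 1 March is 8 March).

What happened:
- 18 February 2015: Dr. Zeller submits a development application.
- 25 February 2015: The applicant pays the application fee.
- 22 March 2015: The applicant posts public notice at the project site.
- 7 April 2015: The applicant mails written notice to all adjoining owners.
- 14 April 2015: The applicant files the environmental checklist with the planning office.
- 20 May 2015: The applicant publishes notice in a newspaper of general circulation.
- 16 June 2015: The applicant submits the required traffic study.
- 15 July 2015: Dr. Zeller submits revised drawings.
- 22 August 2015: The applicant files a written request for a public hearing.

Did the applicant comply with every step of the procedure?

Step 1: 8 days after 18 February 2015 (when the application is submitted) is 26 February 2015; 25 February 2015 is within that limit.
Step 2: 14 days after 16 March 2015 (end of the 19-day response period, which began when the application fee is paid on 25 February 2015) is 30 March 2015; 22 March 2015 is within that limit.
Step 3: 5 days after 22 March 2015 (when on-site notice is posted) is 27 March 2015; done 7 April 2015 — 11 days late.
That is the first point of non-compliance.

No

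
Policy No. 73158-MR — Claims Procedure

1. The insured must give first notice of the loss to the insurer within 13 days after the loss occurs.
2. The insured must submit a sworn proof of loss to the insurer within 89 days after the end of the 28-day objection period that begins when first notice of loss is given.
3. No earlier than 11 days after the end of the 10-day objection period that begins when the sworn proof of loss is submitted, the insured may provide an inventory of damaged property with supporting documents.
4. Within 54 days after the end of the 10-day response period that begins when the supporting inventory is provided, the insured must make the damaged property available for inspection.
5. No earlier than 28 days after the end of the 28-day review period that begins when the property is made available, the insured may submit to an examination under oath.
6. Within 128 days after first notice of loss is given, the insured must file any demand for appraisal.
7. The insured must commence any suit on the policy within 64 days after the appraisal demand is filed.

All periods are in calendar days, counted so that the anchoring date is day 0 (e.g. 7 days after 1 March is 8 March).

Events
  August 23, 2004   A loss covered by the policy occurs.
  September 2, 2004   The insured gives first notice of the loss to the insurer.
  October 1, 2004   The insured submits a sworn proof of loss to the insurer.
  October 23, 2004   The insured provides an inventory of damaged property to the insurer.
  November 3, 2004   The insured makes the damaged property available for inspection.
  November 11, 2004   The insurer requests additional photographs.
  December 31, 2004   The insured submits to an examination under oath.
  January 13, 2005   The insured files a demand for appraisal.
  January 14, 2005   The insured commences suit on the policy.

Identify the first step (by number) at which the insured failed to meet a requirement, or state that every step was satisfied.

Step 6

(1) due by August 23, 2004 + 13 days = September 5, 2004; September 2, 2004 is within that limit.
(2) due by September 30, 2004 + 89 days = December 28, 2004; completed October 1, 2004, before the deadline.
(3) permitted from October 11, 2004 + 11 days = October 22, 2004 onward; October 23, 2004 is on or after that date.
(4) due by November 2, 2004 + 54 days = December 26, 2004; done November 3, 2004 — timely.
(5) permitted from December 1, 2004 + 28 days = December 29, 2004 onward; done December 31, 2004 — permitted.
(6) due by September 2, 2004 + 128 days = January 8, 2005; January 13, 2005 misses that deadline by 5 days.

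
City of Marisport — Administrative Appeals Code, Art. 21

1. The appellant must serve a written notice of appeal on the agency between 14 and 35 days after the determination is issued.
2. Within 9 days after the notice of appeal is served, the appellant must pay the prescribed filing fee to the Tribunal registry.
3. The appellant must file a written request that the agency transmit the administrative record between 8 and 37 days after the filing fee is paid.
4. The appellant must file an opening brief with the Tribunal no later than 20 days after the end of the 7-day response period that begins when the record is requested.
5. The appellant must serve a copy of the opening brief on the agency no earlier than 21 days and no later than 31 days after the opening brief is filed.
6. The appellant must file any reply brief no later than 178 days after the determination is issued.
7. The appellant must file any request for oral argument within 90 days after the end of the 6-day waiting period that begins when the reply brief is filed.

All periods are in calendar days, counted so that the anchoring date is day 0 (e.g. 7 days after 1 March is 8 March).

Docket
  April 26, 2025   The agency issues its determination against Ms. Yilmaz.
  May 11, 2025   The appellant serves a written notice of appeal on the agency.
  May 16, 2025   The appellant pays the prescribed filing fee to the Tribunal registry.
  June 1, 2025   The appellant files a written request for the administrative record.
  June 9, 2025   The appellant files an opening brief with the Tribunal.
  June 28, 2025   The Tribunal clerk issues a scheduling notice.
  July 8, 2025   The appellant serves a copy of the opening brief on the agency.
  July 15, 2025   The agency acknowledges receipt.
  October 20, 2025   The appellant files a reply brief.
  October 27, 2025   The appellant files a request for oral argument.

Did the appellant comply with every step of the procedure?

Step 1: the window is 14–35 days after April 26, 2025 (when the determination is issued), so May 10, 2025 through May 31, 2025; May 11, 2025 falls inside that range.
Step 2: 9 days after May 11, 2025 (when the notice of appeal is served) is May 20, 2025; May 16, 2025 is within that limit.
Step 3: the window is 8–37 days after May 16, 2025 (when the filing fee is paid), so May 24, 2025 through June 22, 2025; done June 1, 2025 — within the window.
Step 4: 20 days after June 8, 2025 (end of the 7-day response period, which began when the record is requested on June 1, 2025) is June 28, 2025; completed June 9, 2025, before the deadline.
Step 5: the window is 21–31 days after June 9, 2025 (when the opening brief is filed), so June 30, 2025 through July 10, 2025; done July 8, 2025, which is between those dates.
Step 6: 178 days after April 26, 2025 (when the determination is issued) is October 21, 2025; done October 20, 2025 — timely.
Step 7: 90 days after October 26, 2025 (end of the 6-day waiting period, which began when the reply brief is filed on October 20, 2025) is January 24, 2026; done October 27, 2025 — timely.

Yes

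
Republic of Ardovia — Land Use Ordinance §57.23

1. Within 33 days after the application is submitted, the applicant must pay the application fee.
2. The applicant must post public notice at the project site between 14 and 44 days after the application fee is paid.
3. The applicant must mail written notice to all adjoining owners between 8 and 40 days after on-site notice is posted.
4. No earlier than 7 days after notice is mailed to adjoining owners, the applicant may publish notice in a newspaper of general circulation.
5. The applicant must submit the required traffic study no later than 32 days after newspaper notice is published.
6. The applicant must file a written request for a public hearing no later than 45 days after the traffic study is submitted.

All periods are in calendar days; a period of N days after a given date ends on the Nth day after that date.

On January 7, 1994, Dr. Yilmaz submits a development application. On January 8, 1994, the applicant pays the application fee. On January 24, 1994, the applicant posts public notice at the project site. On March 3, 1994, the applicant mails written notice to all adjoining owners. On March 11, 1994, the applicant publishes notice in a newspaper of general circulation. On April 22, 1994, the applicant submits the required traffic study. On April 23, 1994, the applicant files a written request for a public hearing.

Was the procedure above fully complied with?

(1) due by January 7, 1994 + 33 days = February 9, 1994; done January 8, 1994 — timely.
(2) the permitted window runs from January 8, 1994 + 14 = January 22, 1994 to January 8, 1994 + 44 = February 21, 1994; done January 24, 1994 — within the window.
(3) the permitted window runs from January 24, 1994 + 8 = February 1, 1994 to January 24, 1994 + 40 = March 5, 1994; done March 3, 1994, which is between those dates.
(4) permitted from March 3, 1994 + 7 days = March 10, 1994 onward; done March 11, 1994 — permitted.
(5) due by March 11, 1994 + 32 days = April 12, 1994; April 22, 1994 misses that deadline by 10 days.
No need to go further; step 5 was not satisfied.

No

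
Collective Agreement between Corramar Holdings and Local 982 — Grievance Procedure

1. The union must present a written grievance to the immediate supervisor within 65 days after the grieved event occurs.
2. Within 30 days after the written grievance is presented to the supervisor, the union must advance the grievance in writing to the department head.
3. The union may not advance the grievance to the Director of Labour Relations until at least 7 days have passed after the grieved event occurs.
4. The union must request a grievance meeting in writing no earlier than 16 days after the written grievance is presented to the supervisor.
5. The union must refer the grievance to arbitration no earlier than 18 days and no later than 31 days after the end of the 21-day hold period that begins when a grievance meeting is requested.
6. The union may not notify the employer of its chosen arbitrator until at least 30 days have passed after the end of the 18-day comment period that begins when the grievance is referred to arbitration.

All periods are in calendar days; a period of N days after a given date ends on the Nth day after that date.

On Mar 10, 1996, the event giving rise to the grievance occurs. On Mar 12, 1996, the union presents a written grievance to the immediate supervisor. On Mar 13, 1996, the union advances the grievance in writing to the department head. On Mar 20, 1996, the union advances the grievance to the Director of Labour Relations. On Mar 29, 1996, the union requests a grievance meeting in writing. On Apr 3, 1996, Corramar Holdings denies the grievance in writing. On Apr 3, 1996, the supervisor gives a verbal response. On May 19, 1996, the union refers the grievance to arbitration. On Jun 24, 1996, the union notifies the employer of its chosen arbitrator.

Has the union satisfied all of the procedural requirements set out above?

No

(1) due by Mar 10, 1996 + 65 days = May 14, 1996; Mar 12, 1996 is within that limit.
(2) due by Mar 12, 1996 + 30 days = Apr 11, 1996; completed Mar 13, 1996, before the deadline.
(3) permitted from Mar 10, 1996 + 7 days = Mar 17, 1996 onward; done Mar 20, 1996, after the minimum wait.
(4) permitted from Mar 12, 1996 + 16 days = Mar 28, 1996 onward; Mar 29, 1996 is on or after that date.
(5) the permitted window runs from Apr 19, 1996 + 18 = May 7, 1996 to Apr 19, 1996 + 31 = May 20, 1996; done May 19, 1996, which is between those dates.
(6) permitted from Jun 6, 1996 + 30 days = Jul 6, 1996 onward; acted on Jun 24, 1996, 12 days prematurely.
Later steps need not be reached.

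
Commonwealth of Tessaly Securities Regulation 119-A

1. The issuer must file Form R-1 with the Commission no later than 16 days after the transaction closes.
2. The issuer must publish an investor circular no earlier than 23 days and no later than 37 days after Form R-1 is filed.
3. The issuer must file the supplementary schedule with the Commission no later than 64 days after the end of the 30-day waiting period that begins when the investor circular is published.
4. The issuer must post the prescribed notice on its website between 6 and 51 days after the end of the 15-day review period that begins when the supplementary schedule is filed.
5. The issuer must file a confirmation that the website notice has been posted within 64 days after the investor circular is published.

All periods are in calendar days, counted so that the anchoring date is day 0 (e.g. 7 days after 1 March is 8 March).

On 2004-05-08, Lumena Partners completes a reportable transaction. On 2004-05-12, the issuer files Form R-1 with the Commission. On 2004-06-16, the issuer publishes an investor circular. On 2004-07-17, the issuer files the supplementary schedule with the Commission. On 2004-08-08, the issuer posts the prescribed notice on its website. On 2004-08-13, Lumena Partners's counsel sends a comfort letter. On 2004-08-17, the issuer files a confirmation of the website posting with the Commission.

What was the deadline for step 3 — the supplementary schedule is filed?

2004-09-18

The investor circular is published on 2004-06-16; the 30-day waiting period therefore ends 2004-07-16, and step 3 runs from that date. 64 days after 2004-07-16 is 2004-09-18.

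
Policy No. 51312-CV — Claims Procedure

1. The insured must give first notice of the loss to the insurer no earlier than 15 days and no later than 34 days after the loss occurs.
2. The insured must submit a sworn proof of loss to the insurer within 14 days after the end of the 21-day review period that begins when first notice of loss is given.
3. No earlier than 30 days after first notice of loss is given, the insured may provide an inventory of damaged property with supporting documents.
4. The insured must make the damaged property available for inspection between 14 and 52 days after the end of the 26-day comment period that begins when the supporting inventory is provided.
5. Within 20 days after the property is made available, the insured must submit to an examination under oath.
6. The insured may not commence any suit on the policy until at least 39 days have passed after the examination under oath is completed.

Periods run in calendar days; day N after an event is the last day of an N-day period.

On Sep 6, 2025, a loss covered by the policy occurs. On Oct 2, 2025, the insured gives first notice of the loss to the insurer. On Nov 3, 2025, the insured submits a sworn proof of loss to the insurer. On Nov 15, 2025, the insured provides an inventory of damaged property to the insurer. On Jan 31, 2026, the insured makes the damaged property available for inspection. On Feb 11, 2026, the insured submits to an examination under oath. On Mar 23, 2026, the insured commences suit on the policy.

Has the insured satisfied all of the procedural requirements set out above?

Yes

Step 1 — 15 and 34 days from Sep 6, 2025 (when the loss occurs) are Sep 21, 2025 and Oct 10, 2025 respectively; done Oct 2, 2025, which is between those dates.
Step 2 — counting 14 days from Oct 23, 2025 (end of the 21-day review period, which began when first notice of loss is given on Oct 2, 2025) gives a deadline of Nov 6, 2025; Nov 3, 2025 is within that limit.
Step 3 — must wait 30 days from Oct 2, 2025 (when first notice of loss is given), so not before Nov 1, 2025; Nov 15, 2025 is on or after that date.
Step 4 — 14 and 52 days from Dec 11, 2025 (end of the 26-day comment period, which began when the supporting inventory is provided on Nov 15, 2025) are Dec 25, 2025 and Feb 1, 2026 respectively; done Jan 31, 2026 — within the window.
Step 5 — counting 20 days from Jan 31, 2026 (when the property is made available) gives a deadline of Feb 20, 2026; Feb 11, 2026 is within that limit.
Step 6 — must wait 39 days from Feb 11, 2026 (when the examination under oath is completed), so not before Mar 22, 2026; done Mar 23, 2026, after the minimum wait.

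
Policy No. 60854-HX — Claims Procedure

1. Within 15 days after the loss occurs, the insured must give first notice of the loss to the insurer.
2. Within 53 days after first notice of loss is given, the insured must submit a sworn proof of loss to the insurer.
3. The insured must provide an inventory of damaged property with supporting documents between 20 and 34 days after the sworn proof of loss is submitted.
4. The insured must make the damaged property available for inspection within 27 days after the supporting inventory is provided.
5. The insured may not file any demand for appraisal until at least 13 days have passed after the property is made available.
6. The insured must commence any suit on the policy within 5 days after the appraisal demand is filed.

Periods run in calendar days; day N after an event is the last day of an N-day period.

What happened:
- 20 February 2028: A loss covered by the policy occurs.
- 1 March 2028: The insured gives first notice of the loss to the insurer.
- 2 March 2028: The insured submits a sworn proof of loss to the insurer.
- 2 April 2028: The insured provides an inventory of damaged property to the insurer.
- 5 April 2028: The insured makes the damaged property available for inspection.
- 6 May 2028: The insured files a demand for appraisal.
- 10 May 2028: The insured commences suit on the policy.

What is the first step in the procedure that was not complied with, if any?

Step 1 — counting 15 days from 20 February 2028 (when the loss occurs) gives a deadline of 6 March 2028; completed 1 March 2028, before the deadline.
Step 2 — counting 53 days from 1 March 2028 (when first notice of loss is given) gives a deadline of 23 April 2028; 2 March 2028 is within that limit.
Step 3 — 20 and 34 days from 2 March 2028 (when the sworn proof of loss is submitted) are 22 March 2028 and 5 April 2028 respectively; done 2 April 2028 — within the window.
Step 4 — counting 27 days from 2 April 2028 (when the supporting inventory is provided) gives a deadline of 29 April 2028; completed 5 April 2028, before the deadline.
Step 5 — must wait 13 days from 5 April 2028 (when the property is made available), so not before 18 April 2028; 6 May 2028 is on or after that date.
Step 6 — counting 5 days from 6 May 2028 (when the appraisal demand is filed) gives a deadline of 11 May 2028; 10 May 2028 is within that limit.

None — every step was satisfied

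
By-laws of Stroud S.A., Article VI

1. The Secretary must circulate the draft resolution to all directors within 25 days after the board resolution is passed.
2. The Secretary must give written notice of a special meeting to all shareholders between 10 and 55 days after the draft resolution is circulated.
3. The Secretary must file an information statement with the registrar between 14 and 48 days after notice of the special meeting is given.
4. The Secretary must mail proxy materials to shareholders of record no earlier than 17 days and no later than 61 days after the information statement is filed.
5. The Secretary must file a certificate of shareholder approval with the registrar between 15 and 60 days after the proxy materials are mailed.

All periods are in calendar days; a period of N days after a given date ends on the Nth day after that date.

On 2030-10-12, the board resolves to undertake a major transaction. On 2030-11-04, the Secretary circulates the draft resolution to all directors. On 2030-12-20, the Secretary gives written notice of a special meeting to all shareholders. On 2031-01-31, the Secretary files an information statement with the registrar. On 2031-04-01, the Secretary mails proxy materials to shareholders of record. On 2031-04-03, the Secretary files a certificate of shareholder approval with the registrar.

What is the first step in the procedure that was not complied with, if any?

Step 5

Step 1: 25 days after 2030-10-12 (when the board resolution is passed) is 2030-11-06; completed 2030-11-04, before the deadline.
Step 2: the window is 10–55 days after 2030-11-04 (when the draft resolution is circulated), so 2030-11-14 through 2030-12-29; done 2030-12-20, which is between those dates.
Step 3: the window is 14–48 days after 2030-12-20 (when notice of the special meeting is given), so 2031-01-03 through 2031-02-06; done 2031-01-31 — within the window.
Step 4: the window is 17–61 days after 2031-01-31 (when the information statement is filed), so 2031-02-17 through 2031-04-02; done 2031-04-01 — within the window.
Step 5: the window is 15–60 days after 2031-04-01 (when the proxy materials are mailed), so 2031-04-16 through 2031-05-31; done 2031-04-03 — 13 days before the window opened.
No need to go further; step 5 was not satisfied.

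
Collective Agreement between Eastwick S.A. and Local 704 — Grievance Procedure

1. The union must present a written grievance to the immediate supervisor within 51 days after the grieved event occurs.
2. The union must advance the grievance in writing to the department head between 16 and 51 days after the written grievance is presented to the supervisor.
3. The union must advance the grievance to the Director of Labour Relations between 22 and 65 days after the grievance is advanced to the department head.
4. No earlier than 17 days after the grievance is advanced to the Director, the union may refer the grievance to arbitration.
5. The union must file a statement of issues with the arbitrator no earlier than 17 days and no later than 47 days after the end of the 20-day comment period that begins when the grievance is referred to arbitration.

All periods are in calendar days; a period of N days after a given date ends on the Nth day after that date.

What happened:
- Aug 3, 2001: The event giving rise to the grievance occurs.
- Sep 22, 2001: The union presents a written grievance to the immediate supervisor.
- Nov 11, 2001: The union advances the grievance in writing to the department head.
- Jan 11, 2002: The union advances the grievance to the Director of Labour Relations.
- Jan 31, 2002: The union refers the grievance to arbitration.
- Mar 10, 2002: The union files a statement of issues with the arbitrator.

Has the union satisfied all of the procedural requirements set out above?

Yes

Step 1: 51 days after Aug 3, 2001 (when the grieved event occurs) is Sep 23, 2001; Sep 22, 2001 is within that limit.
Step 2: the window is 16–51 days after Sep 22, 2001 (when the written grievance is presented to the supervisor), so Oct 8, 2001 through Nov 12, 2001; done Nov 11, 2001 — within the window.
Step 3: the window is 22–65 days after Nov 11, 2001 (when the grievance is advanced to the department head), so Dec 3, 2001 through Jan 15, 2002; done Jan 11, 2002, which is between those dates.
Step 4: the earliest permitted date is 17 days after Jan 11, 2002 (when the grievance is advanced to the Director), i.e. Jan 28, 2002; Jan 31, 2002 is on or after that date.
Step 5: the window is 17–47 days after Feb 20, 2002 (end of the 20-day comment period, which began when the grievance is referred to arbitration on Jan 31, 2002), so Mar 9, 2002 through Apr 8, 2002; done Mar 10, 2002, which is between those dates.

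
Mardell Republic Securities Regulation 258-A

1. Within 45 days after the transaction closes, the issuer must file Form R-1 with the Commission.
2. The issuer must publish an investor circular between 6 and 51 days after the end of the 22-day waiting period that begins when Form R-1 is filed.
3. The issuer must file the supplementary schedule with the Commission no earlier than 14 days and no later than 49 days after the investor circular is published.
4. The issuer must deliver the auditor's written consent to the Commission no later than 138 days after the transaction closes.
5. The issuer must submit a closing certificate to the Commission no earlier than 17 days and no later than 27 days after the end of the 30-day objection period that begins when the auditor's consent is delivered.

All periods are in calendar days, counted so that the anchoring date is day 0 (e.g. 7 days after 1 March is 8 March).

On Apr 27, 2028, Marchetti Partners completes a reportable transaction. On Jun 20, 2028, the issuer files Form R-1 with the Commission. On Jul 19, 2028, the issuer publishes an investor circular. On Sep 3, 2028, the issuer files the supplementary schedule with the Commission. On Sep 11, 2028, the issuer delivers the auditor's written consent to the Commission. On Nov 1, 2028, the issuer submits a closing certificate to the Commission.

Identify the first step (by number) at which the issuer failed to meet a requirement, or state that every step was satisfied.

Step 1

(1) due by Apr 27, 2028 + 45 days = Jun 11, 2028; done Jun 20, 2028 — 9 days late.
The procedure was therefore not followed at step 1.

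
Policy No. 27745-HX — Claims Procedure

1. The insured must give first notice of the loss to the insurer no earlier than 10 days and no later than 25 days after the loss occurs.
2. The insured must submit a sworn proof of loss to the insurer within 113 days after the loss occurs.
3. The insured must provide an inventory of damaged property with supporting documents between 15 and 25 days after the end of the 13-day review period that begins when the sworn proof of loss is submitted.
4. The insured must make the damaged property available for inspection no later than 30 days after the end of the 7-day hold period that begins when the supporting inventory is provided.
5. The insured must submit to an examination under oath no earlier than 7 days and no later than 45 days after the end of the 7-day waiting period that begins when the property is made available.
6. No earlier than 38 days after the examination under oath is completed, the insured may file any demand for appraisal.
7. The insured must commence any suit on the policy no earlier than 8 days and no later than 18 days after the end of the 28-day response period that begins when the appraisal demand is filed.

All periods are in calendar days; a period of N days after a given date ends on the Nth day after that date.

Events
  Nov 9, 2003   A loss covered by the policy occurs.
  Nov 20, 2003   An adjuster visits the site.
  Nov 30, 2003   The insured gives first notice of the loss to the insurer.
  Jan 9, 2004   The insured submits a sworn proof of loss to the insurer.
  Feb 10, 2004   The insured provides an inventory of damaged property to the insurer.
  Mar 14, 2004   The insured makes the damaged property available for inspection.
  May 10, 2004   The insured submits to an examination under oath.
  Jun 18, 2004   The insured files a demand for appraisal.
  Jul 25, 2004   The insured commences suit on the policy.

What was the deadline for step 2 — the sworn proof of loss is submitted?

Mar 1, 2004

Step 2 runs from Nov 9, 2003, when the loss occurs. 113 days after Nov 9, 2003 is Mar 1, 2004.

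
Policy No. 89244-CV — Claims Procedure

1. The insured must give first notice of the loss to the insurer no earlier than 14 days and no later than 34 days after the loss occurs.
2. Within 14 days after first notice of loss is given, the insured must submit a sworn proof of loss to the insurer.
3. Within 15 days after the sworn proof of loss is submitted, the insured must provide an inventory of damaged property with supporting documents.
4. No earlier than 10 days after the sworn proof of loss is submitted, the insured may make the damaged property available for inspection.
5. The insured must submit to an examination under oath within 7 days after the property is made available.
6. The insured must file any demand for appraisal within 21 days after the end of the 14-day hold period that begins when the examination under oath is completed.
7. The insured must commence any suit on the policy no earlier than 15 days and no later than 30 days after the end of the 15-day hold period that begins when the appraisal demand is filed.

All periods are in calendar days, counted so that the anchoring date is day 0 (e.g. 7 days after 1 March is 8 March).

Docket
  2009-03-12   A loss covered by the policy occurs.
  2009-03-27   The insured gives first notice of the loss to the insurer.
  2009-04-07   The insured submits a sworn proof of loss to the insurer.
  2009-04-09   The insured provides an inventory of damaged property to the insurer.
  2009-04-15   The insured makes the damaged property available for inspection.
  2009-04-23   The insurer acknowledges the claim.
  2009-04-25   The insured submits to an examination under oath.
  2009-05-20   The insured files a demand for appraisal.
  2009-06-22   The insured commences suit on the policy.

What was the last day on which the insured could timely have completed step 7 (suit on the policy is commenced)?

2009-07-04

The appraisal demand is filed on 2009-05-20; the 15-day hold period therefore ends 2009-06-04, and step 7 runs from that date. The window is 15–30 days after 2009-06-04; it closes on 2009-07-04.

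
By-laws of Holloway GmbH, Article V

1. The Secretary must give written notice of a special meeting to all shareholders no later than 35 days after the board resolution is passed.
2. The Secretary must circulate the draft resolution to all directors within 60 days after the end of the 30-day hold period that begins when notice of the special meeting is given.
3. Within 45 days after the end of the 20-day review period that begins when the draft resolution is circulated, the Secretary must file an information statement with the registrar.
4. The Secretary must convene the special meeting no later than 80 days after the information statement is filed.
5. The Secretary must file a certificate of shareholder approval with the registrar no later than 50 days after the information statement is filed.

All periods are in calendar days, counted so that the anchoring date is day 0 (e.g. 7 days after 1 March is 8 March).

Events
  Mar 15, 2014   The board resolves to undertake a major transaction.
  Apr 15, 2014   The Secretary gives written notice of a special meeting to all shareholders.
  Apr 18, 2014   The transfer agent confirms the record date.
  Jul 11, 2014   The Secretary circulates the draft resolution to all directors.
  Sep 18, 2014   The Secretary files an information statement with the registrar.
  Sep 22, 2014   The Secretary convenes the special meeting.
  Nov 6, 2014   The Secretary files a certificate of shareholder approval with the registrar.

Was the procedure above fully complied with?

Step 1 — counting 35 days from Mar 15, 2014 (when the board resolution is passed) gives a deadline of Apr 19, 2014; done Apr 15, 2014 — timely.
Step 2 — counting 60 days from May 15, 2014 (end of the 30-day hold period, which began when notice of the special meeting is given on Apr 15, 2014) gives a deadline of Jul 14, 2014; done Jul 11, 2014 — timely.
Step 3 — counting 45 days from Jul 31, 2014 (end of the 20-day review period, which began when the draft resolution is circulated on Jul 11, 2014) gives a deadline of Sep 14, 2014; not done until Sep 18, 2014, 4 days after the deadline.
Later steps need not be reached.

No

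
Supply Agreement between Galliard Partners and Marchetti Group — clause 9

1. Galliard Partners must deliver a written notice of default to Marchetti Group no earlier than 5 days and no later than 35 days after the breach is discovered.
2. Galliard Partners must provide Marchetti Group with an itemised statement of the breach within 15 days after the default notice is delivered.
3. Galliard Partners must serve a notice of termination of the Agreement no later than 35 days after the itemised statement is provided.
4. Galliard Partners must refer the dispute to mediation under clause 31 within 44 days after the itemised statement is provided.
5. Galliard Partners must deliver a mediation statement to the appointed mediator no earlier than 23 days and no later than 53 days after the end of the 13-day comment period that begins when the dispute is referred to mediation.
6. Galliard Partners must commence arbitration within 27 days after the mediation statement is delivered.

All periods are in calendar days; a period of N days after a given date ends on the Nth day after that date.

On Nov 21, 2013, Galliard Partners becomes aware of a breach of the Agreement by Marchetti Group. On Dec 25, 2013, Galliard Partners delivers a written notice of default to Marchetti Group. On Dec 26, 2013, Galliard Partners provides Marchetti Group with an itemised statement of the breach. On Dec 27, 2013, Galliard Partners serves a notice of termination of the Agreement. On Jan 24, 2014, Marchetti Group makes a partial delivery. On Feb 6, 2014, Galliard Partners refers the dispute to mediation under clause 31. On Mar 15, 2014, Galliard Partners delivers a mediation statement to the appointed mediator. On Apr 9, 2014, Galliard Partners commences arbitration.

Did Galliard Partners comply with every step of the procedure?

Yes

Step 1: the window is 5–35 days after Nov 21, 2013 (when the breach is discovered), so Nov 26, 2013 through Dec 26, 2013; done Dec 25, 2013, which is between those dates.
Step 2: 15 days after Dec 25, 2013 (when the default notice is delivered) is Jan 9, 2014; completed Dec 26, 2013, before the deadline.
Step 3: 35 days after Dec 26, 2013 (when the itemised statement is provided) is Jan 30, 2014; Dec 27, 2013 is within that limit.
Step 4: 44 days after Dec 26, 2013 (when the itemised statement is provided) is Feb 8, 2014; completed Feb 6, 2014, before the deadline.
Step 5: the window is 23–53 days after Feb 19, 2014 (end of the 13-day comment period, which began when the dispute is referred to mediation on Feb 6, 2014), so Mar 14, 2014 through Apr 13, 2014; Mar 15, 2014 falls inside that range.
Step 6: 27 days after Mar 15, 2014 (when the mediation statement is delivered) is Apr 11, 2014; done Apr 9, 2014 — timely.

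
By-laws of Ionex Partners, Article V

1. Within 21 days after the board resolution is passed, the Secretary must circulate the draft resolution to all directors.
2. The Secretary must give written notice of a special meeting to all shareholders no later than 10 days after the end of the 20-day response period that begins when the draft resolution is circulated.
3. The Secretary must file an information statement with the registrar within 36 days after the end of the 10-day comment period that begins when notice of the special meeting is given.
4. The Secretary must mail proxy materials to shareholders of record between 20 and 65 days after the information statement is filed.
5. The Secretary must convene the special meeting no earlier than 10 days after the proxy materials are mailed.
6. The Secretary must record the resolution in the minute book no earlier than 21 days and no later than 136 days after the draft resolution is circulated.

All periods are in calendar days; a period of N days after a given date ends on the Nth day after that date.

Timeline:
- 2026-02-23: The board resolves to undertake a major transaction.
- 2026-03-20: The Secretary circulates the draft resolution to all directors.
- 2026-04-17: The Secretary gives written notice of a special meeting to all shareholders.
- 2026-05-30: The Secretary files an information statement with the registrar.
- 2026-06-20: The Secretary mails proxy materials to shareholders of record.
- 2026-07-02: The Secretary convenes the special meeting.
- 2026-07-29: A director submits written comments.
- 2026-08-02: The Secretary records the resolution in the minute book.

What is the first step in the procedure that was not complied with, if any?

Step 1 — counting 21 days from 2026-02-23 (when the board resolution is passed) gives a deadline of 2026-03-16; done 2026-03-20 — 4 days late.

Step 1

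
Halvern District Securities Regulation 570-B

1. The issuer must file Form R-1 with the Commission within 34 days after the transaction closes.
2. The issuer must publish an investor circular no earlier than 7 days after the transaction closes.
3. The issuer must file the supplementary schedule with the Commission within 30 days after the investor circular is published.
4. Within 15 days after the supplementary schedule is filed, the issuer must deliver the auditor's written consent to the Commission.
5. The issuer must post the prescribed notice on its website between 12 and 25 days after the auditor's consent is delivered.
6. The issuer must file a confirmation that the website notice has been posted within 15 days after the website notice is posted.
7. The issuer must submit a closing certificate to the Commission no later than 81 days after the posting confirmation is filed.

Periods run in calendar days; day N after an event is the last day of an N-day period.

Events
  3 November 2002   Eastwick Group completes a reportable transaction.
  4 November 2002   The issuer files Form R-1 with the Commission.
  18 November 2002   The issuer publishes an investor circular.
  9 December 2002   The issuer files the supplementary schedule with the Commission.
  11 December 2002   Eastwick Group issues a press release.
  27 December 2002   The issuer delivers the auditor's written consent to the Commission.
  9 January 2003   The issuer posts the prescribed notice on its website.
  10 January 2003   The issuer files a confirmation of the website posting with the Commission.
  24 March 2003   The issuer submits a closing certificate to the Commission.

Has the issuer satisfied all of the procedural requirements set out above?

No

(1) due by 3 November 2002 + 34 days = 7 December 2002; 4 November 2002 is within that limit.
(2) permitted from 3 November 2002 + 7 days = 10 November 2002 onward; done 18 November 2002, after the minimum wait.
(3) due by 18 November 2002 + 30 days = 18 December 2002; completed 9 December 2002, before the deadline.
(4) due by 9 December 2002 + 15 days = 24 December 2002; 27 December 2002 misses that deadline by 3 days.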